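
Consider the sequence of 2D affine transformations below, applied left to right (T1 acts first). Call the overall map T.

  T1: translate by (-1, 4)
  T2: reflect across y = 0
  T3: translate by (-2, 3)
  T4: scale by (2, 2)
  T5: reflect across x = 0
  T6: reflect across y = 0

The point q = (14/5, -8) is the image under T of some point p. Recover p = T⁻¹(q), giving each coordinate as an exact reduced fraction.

T1 = [1 0 -1; 0 1 4; 0 0 1]
T2·T1 = [1 0 -1; 0 -1 -4; 0 0 1]
T3·…·T1 = [1 0 -3; 0 -1 -1; 0 0 1]
T4·…·T1 = [2 0 -6; 0 -2 -2; 0 0 1]
T5·…·T1 = [-2 0 6; 0 -2 -2; 0 0 1]
T6·…·T1 = [-2 0 6; 0 2 2; 0 0 1]
det M = -4; M⁻¹ = [-1/2 0 3; 0 1/2 -1; 0 0 1]
M⁻¹ · (14/5, -8)ᵀ = (8/5, -5)ᵀ

p = (8/5, -5)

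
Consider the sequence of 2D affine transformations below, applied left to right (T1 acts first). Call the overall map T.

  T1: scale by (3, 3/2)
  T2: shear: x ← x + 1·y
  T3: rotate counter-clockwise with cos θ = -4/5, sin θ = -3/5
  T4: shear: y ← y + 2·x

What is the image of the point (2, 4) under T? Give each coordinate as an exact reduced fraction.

T1 scale by (3, 3/2): (2, 4) → (6, 6)
T2 shear: x ← x + 1·y: (6, 6) → (12, 6)
T3 rotate counter-clockwise with cos θ = -4/5, sin θ = -3/5: (12, 6) → (-6, -12)
T4 shear: y ← y + 2·x: (-6, -12) → (-6, -24)

T(p) = (-6, -24)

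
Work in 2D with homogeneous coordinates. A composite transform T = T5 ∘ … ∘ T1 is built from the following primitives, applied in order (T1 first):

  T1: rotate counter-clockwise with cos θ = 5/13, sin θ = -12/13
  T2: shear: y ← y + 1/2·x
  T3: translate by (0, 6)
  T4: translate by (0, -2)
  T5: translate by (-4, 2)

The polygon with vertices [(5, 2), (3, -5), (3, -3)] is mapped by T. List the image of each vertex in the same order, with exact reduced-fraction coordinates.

image vertices: (-3/13, 105/26), (-97/13, -11/26), (-73/13, 33/26)

T1 rotate counter-clockwise with cos θ = 5/13, sin θ = -12/13: (5, 2) → (49/13, -50/13); (3, -5) → (-45/13, -61/13); (3, -3) → (-21/13, -51/13)
T2 shear: y ← y + 1/2·x: (49/13, -50/13) → (49/13, -51/26); (-45/13, -61/13) → (-45/13, -167/26); (-21/13, -51/13) → (-21/13, -123/26)
T3 translate by (0, 6): (49/13, -51/26) → (49/13, 105/26); (-45/13, -167/26) → (-45/13, -11/26); (-21/13, -123/26) → (-21/13, 33/26)
T4 translate by (0, -2): (49/13, 105/26) → (49/13, 53/26); (-45/13, -11/26) → (-45/13, -63/26); (-21/13, 33/26) → (-21/13, -19/26)
T5 translate by (-4, 2): (49/13, 53/26) → (-3/13, 105/26); (-45/13, -63/26) → (-97/13, -11/26); (-21/13, -19/26) → (-73/13, 33/26)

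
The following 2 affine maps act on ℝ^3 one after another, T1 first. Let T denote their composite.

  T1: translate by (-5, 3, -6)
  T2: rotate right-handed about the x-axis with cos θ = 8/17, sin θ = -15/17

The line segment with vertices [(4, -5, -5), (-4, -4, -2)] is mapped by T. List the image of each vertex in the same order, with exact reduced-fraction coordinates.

T1 translate by (-5, 3, -6): (4, -5, -5) → (-1, -2, -11); (-4, -4, -2) → (-9, -1, -8)
T2 rotate right-handed about the x-axis with cos θ = 8/17, sin θ = -15/17: (-1, -2, -11) → (-1, -181/17, -58/17); (-9, -1, -8) → (-9, -128/17, -49/17)

image vertices: (-1, -181/17, -58/17), (-9, -128/17, -49/17)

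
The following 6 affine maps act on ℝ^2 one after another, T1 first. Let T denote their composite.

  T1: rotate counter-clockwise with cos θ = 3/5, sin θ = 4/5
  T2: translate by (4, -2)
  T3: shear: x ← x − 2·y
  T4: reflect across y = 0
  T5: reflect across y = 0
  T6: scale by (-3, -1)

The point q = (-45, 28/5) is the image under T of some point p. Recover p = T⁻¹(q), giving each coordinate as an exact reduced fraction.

p = (-3, -2)

T1 = [3/5 -4/5 0; 4/5 3/5 0; 0 0 1]
T2·T1 = [3/5 -4/5 4; 4/5 3/5 -2; 0 0 1]
T3·…·T1 = [-1 -2 8; 4/5 3/5 -2; 0 0 1]
T4·…·T1 = [-1 -2 8; -4/5 -3/5 2; 0 0 1]
T5·…·T1 = [-1 -2 8; 4/5 3/5 -2; 0 0 1]
T6·…·T1 = [3 6 -24; -4/5 -3/5 2; 0 0 1]
det M = 3; M⁻¹ = [-1/5 -2 -4/5; 4/15 1 22/5; 0 0 1]
M⁻¹ · (-45, 28/5)ᵀ = (-3, -2)ᵀ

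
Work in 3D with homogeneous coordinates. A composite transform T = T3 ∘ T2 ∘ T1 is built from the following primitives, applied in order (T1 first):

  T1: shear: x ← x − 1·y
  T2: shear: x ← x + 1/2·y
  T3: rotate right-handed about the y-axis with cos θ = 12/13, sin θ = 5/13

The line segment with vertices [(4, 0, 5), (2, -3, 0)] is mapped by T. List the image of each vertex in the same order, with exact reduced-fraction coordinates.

T1 shear: x ← x − 1·y: (4, 0, 5) → (4, 0, 5); (2, -3, 0) → (5, -3, 0)
T2 shear: x ← x + 1/2·y: (4, 0, 5) → (4, 0, 5); (5, -3, 0) → (7/2, -3, 0)
T3 rotate right-handed about the y-axis with cos θ = 12/13, sin θ = 5/13: (4, 0, 5) → (73/13, 0, 40/13); (7/2, -3, 0) → (42/13, -3, -35/26)

image vertices: (73/13, 0, 40/13), (42/13, -3, -35/26)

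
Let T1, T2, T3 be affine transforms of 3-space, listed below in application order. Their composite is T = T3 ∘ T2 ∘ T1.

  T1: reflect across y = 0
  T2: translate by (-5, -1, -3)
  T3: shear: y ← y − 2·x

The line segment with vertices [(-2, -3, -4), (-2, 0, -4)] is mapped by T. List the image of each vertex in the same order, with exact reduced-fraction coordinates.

T1 reflect across y = 0: (-2, -3, -4) → (-2, 3, -4); (-2, 0, -4) → (-2, 0, -4)
T2 translate by (-5, -1, -3): (-2, 3, -4) → (-7, 2, -7); (-2, 0, -4) → (-7, -1, -7)
T3 shear: y ← y − 2·x: (-7, 2, -7) → (-7, 16, -7); (-7, -1, -7) → (-7, 13, -7)

image vertices: (-7, 16, -7), (-7, 13, -7)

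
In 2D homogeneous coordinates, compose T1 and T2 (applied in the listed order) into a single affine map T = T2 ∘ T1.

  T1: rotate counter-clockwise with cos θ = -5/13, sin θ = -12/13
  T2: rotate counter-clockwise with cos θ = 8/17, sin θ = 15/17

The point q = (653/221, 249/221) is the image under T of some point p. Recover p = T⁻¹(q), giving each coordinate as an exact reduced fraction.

p = (1, 3)

T1 = [-5/13 12/13 0; -12/13 -5/13 0; 0 0 1]
T2·T1 = [140/221 171/221 0; -171/221 140/221 0; 0 0 1]
det M = 1; M⁻¹ = [140/221 -171/221 0; 171/221 140/221 0; 0 0 1]
M⁻¹ · (653/221, 249/221)ᵀ = (1, 3)ᵀ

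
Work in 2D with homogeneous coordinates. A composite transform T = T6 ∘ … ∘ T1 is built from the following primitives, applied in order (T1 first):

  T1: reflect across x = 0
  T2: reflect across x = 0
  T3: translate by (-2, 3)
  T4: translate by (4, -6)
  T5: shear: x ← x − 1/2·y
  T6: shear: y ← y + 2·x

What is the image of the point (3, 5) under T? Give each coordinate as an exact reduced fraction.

T(p) = (4, 10)

T1 reflect across x = 0: (3, 5) → (-3, 5)
T2 reflect across x = 0: (-3, 5) → (3, 5)
T3 translate by (-2, 3): (3, 5) → (1, 8)
T4 translate by (4, -6): (1, 8) → (5, 2)
T5 shear: x ← x − 1/2·y: (5, 2) → (4, 2)
T6 shear: y ← y + 2·x: (4, 2) → (4, 10)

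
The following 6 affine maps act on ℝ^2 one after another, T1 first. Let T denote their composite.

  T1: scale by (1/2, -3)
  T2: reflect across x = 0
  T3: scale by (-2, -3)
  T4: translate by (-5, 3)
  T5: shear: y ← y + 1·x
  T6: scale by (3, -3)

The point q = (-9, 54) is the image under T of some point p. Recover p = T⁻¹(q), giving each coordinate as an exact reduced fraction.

T1 = [1/2 0 0; 0 -3 0; 0 0 1]
T2·T1 = [-1/2 0 0; 0 -3 0; 0 0 1]
T3·…·T1 = [1 0 0; 0 9 0; 0 0 1]
T4·…·T1 = [1 0 -5; 0 9 3; 0 0 1]
T5·…·T1 = [1 0 -5; 1 9 -2; 0 0 1]
T6·…·T1 = [3 0 -15; -3 -27 6; 0 0 1]
det M = -81; M⁻¹ = [1/3 0 5; -1/27 -1/27 -1/3; 0 0 1]
M⁻¹ · (-9, 54)ᵀ = (2, -2)ᵀ

p = (2, -2)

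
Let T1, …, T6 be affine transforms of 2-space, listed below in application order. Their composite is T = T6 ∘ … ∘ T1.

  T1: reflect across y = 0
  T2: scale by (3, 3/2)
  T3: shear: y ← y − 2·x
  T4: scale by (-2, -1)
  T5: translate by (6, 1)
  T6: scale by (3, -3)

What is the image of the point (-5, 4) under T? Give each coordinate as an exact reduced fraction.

T(p) = (108, 69)

T1 reflect across y = 0: (-5, 4) → (-5, -4)
T2 scale by (3, 3/2): (-5, -4) → (-15, -6)
T3 shear: y ← y − 2·x: (-15, -6) → (-15, 24)
T4 scale by (-2, -1): (-15, 24) → (30, -24)
T5 translate by (6, 1): (30, -24) → (36, -23)
T6 scale by (3, -3): (36, -23) → (108, 69)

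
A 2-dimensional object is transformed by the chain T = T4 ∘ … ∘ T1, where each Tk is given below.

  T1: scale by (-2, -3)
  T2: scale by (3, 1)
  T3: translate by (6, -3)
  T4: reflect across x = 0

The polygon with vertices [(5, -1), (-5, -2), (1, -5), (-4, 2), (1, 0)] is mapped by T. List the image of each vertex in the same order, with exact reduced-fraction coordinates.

T1 scale by (-2, -3): (5, -1) → (-10, 3); (-5, -2) → (10, 6); (1, -5) → (-2, 15); (-4, 2) → (8, -6); (1, 0) → (-2, 0)
T2 scale by (3, 1): (-10, 3) → (-30, 3); (10, 6) → (30, 6); (-2, 15) → (-6, 15); (8, -6) → (24, -6); (-2, 0) → (-6, 0)
T3 translate by (6, -3): (-30, 3) → (-24, 0); (30, 6) → (36, 3); (-6, 15) → (0, 12); (24, -6) → (30, -9); (-6, 0) → (0, -3)
T4 reflect across x = 0: (-24, 0) → (24, 0); (36, 3) → (-36, 3); (0, 12) → (0, 12); (30, -9) → (-30, -9); (0, -3) → (0, -3)

image vertices: (24, 0), (-36, 3), (0, 12), (-30, -9), (0, -3)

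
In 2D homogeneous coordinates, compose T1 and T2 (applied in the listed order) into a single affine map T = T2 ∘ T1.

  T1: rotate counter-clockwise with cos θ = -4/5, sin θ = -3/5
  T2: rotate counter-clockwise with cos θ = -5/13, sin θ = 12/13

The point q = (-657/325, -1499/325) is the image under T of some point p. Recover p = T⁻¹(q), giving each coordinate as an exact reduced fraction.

p = (3/5, -5)

T1 = [-4/5 3/5 0; -3/5 -4/5 0; 0 0 1]
T2·T1 = [56/65 33/65 0; -33/65 56/65 0; 0 0 1]
det M = 1; M⁻¹ = [56/65 -33/65 0; 33/65 56/65 0; 0 0 1]
M⁻¹ · (-657/325, -1499/325)ᵀ = (3/5, -5)ᵀ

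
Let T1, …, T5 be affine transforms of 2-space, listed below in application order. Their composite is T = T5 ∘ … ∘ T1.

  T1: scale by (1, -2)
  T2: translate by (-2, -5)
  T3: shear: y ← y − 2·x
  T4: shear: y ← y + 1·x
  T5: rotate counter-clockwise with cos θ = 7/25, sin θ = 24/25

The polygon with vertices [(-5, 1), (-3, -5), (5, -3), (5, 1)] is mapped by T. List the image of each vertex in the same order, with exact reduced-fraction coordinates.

image vertices: (-49/25, -168/25), (-11, -2), (69/25, 58/25), (261/25, 2/25)

T1 scale by (1, -2): (-5, 1) → (-5, -2); (-3, -5) → (-3, 10); (5, -3) → (5, 6); (5, 1) → (5, -2)
T2 translate by (-2, -5): (-5, -2) → (-7, -7); (-3, 10) → (-5, 5); (5, 6) → (3, 1); (5, -2) → (3, -7)
T3 shear: y ← y − 2·x: (-7, -7) → (-7, 7); (-5, 5) → (-5, 15); (3, 1) → (3, -5); (3, -7) → (3, -13)
T4 shear: y ← y + 1·x: (-7, 7) → (-7, 0); (-5, 15) → (-5, 10); (3, -5) → (3, -2); (3, -13) → (3, -10)
T5 rotate counter-clockwise with cos θ = 7/25, sin θ = 24/25: (-7, 0) → (-49/25, -168/25); (-5, 10) → (-11, -2); (3, -2) → (69/25, 58/25); (3, -10) → (261/25, 2/25)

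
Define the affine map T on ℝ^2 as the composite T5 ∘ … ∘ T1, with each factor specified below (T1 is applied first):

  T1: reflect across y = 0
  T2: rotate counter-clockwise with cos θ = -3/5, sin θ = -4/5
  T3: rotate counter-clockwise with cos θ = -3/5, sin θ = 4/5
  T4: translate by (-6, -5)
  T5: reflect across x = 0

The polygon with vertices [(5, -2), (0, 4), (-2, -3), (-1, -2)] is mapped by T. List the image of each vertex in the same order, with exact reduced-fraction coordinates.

T1 reflect across y = 0: (5, -2) → (5, 2); (0, 4) → (0, -4); (-2, -3) → (-2, 3); (-1, -2) → (-1, 2)
T2 rotate counter-clockwise with cos θ = -3/5, sin θ = -4/5: (5, 2) → (-7/5, -26/5); (0, -4) → (-16/5, 12/5); (-2, 3) → (18/5, -1/5); (-1, 2) → (11/5, -2/5)
T3 rotate counter-clockwise with cos θ = -3/5, sin θ = 4/5: (-7/5, -26/5) → (5, 2); (-16/5, 12/5) → (0, -4); (18/5, -1/5) → (-2, 3); (11/5, -2/5) → (-1, 2)
T4 translate by (-6, -5): (5, 2) → (-1, -3); (0, -4) → (-6, -9); (-2, 3) → (-8, -2); (-1, 2) → (-7, -3)
T5 reflect across x = 0: (-1, -3) → (1, -3); (-6, -9) → (6, -9); (-8, -2) → (8, -2); (-7, -3) → (7, -3)

image vertices: (1, -3), (6, -9), (8, -2), (7, -3)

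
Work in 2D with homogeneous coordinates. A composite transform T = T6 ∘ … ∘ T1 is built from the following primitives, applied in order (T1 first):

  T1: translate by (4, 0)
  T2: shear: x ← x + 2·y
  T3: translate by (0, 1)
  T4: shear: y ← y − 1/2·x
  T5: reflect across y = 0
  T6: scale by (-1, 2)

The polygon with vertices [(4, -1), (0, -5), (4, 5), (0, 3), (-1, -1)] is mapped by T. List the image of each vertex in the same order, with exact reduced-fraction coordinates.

T1 translate by (4, 0): (4, -1) → (8, -1); (0, -5) → (4, -5); (4, 5) → (8, 5); (0, 3) → (4, 3); (-1, -1) → (3, -1)
T2 shear: x ← x + 2·y: (8, -1) → (6, -1); (4, -5) → (-6, -5); (8, 5) → (18, 5); (4, 3) → (10, 3); (3, -1) → (1, -1)
T3 translate by (0, 1): (6, -1) → (6, 0); (-6, -5) → (-6, -4); (18, 5) → (18, 6); (10, 3) → (10, 4); (1, -1) → (1, 0)
T4 shear: y ← y − 1/2·x: (6, 0) → (6, -3); (-6, -4) → (-6, -1); (18, 6) → (18, -3); (10, 4) → (10, -1); (1, 0) → (1, -1/2)
T5 reflect across y = 0: (6, -3) → (6, 3); (-6, -1) → (-6, 1); (18, -3) → (18, 3); (10, -1) → (10, 1); (1, -1/2) → (1, 1/2)
T6 scale by (-1, 2): (6, 3) → (-6, 6); (-6, 1) → (6, 2); (18, 3) → (-18, 6); (10, 1) → (-10, 2); (1, 1/2) → (-1, 1)

image vertices: (-6, 6), (6, 2), (-18, 6), (-10, 2), (-1, 1)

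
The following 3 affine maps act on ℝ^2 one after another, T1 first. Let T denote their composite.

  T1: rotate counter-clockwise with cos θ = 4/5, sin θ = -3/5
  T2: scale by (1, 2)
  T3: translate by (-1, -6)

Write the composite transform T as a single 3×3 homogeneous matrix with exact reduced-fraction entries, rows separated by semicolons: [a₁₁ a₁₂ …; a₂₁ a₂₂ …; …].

T = [4/5 3/5 -1; -6/5 8/5 -6; 0 0 1]

T1 = [4/5 3/5 0; -3/5 4/5 0; 0 0 1]
T2·T1 = [4/5 3/5 0; -6/5 8/5 0; 0 0 1]
T3·…·T1 = [4/5 3/5 -1; -6/5 8/5 -6; 0 0 1]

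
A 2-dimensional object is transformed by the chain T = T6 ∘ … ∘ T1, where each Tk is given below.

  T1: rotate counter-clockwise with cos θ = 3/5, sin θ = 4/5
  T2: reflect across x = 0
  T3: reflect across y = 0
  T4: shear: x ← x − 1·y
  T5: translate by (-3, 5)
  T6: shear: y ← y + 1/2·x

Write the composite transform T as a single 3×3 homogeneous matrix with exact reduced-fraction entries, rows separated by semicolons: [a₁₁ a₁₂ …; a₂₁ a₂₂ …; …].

T = [1/5 7/5 -3; -7/10 1/10 7/2; 0 0 1]

T1 = [3/5 -4/5 0; 4/5 3/5 0; 0 0 1]
T2·T1 = [-3/5 4/5 0; 4/5 3/5 0; 0 0 1]
T3·…·T1 = [-3/5 4/5 0; -4/5 -3/5 0; 0 0 1]
T4·…·T1 = [1/5 7/5 0; -4/5 -3/5 0; 0 0 1]
T5·…·T1 = [1/5 7/5 -3; -4/5 -3/5 5; 0 0 1]
T6·…·T1 = [1/5 7/5 -3; -7/10 1/10 7/2; 0 0 1]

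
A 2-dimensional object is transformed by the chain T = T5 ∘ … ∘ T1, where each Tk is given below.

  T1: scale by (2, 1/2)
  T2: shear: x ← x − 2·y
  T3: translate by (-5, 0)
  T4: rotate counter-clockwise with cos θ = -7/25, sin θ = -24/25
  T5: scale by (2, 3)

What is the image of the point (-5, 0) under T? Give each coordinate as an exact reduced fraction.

T1 scale by (2, 1/2): (-5, 0) → (-10, 0)
T2 shear: x ← x − 2·y: (-10, 0) → (-10, 0)
T3 translate by (-5, 0): (-10, 0) → (-15, 0)
T4 rotate counter-clockwise with cos θ = -7/25, sin θ = -24/25: (-15, 0) → (21/5, 72/5)
T5 scale by (2, 3): (21/5, 72/5) → (42/5, 216/5)

T(p) = (42/5, 216/5)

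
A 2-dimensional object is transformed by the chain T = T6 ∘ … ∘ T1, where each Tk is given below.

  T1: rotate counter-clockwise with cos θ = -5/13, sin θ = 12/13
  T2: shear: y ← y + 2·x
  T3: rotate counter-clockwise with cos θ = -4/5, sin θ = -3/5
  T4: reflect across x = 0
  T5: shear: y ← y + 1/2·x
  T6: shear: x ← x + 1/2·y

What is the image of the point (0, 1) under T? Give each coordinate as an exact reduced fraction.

T(p) = (499/260, 343/130)

T1 rotate counter-clockwise with cos θ = -5/13, sin θ = 12/13: (0, 1) → (-12/13, -5/13)
T2 shear: y ← y + 2·x: (-12/13, -5/13) → (-12/13, -29/13)
T3 rotate counter-clockwise with cos θ = -4/5, sin θ = -3/5: (-12/13, -29/13) → (-3/5, 152/65)
T4 reflect across x = 0: (-3/5, 152/65) → (3/5, 152/65)
T5 shear: y ← y + 1/2·x: (3/5, 152/65) → (3/5, 343/130)
T6 shear: x ← x + 1/2·y: (3/5, 343/130) → (499/260, 343/130)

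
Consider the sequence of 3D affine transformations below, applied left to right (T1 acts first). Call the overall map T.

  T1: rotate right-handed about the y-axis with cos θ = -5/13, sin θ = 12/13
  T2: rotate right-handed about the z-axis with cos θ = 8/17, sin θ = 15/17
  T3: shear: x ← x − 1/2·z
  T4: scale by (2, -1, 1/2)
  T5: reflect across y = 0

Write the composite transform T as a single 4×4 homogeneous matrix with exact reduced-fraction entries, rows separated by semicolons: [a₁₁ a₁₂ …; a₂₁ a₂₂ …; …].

T = [124/221 -30/17 277/221 0; -75/221 8/17 180/221 0; -6/13 0 -5/26 0; 0 0 0 1]

T1 = [-5/13 0 12/13 0; 0 1 0 0; -12/13 0 -5/13 0; 0 0 0 1]
T2·T1 = [-40/221 -15/17 96/221 0; -75/221 8/17 180/221 0; -12/13 0 -5/13 0; 0 0 0 1]
T3·…·T1 = [62/221 -15/17 277/442 0; -75/221 8/17 180/221 0; -12/13 0 -5/13 0; 0 0 0 1]
T4·…·T1 = [124/221 -30/17 277/221 0; 75/221 -8/17 -180/221 0; -6/13 0 -5/26 0; 0 0 0 1]
T5·…·T1 = [124/221 -30/17 277/221 0; -75/221 8/17 180/221 0; -6/13 0 -5/26 0; 0 0 0 1]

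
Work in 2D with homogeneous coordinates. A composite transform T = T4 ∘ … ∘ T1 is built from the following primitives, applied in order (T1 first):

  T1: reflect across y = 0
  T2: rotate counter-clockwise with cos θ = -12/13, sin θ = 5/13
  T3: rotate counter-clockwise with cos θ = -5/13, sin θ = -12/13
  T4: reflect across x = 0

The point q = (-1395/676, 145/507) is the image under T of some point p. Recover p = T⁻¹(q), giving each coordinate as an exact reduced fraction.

p = (5/3, 5/4)

T1 = [1 0 0; 0 -1 0; 0 0 1]
T2·T1 = [-12/13 5/13 0; 5/13 12/13 0; 0 0 1]
T3·…·T1 = [120/169 119/169 0; 119/169 -120/169 0; 0 0 1]
T4·…·T1 = [-120/169 -119/169 0; 119/169 -120/169 0; 0 0 1]
det M = 1; M⁻¹ = [-120/169 119/169 0; -119/169 -120/169 0; 0 0 1]
M⁻¹ · (-1395/676, 145/507)ᵀ = (5/3, 5/4)ᵀ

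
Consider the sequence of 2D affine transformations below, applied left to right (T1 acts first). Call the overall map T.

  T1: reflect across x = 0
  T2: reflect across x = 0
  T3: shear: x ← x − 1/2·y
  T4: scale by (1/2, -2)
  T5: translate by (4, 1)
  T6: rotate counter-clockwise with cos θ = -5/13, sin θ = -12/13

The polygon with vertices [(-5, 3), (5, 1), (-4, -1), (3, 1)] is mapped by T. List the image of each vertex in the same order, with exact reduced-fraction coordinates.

image vertices: (-255/52, 16/13), (-173/52, -70/13), (99/52, -42/13), (-153/52, -58/13)

T1 reflect across x = 0: (-5, 3) → (5, 3); (5, 1) → (-5, 1); (-4, -1) → (4, -1); (3, 1) → (-3, 1)
T2 reflect across x = 0: (5, 3) → (-5, 3); (-5, 1) → (5, 1); (4, -1) → (-4, -1); (-3, 1) → (3, 1)
T3 shear: x ← x − 1/2·y: (-5, 3) → (-13/2, 3); (5, 1) → (9/2, 1); (-4, -1) → (-7/2, -1); (3, 1) → (5/2, 1)
T4 scale by (1/2, -2): (-13/2, 3) → (-13/4, -6); (9/2, 1) → (9/4, -2); (-7/2, -1) → (-7/4, 2); (5/2, 1) → (5/4, -2)
T5 translate by (4, 1): (-13/4, -6) → (3/4, -5); (9/4, -2) → (25/4, -1); (-7/4, 2) → (9/4, 3); (5/4, -2) → (21/4, -1)
T6 rotate counter-clockwise with cos θ = -5/13, sin θ = -12/13: (3/4, -5) → (-255/52, 16/13); (25/4, -1) → (-173/52, -70/13); (9/4, 3) → (99/52, -42/13); (21/4, -1) → (-153/52, -58/13)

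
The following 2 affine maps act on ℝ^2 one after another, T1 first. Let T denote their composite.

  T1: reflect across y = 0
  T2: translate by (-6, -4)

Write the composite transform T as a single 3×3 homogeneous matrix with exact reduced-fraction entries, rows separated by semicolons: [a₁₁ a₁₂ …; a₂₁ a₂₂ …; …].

T = [1 0 -6; 0 -1 -4; 0 0 1]

T1 = [1 0 0; 0 -1 0; 0 0 1]
T2·T1 = [1 0 -6; 0 -1 -4; 0 0 1]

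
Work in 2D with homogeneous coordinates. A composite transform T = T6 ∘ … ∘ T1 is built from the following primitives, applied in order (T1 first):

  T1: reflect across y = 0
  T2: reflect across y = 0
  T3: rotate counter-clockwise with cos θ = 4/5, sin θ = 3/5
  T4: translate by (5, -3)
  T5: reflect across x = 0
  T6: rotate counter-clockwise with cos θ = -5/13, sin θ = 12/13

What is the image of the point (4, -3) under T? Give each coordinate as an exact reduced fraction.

T1 reflect across y = 0: (4, -3) → (4, 3)
T2 reflect across y = 0: (4, 3) → (4, -3)
T3 rotate counter-clockwise with cos θ = 4/5, sin θ = 3/5: (4, -3) → (5, 0)
T4 translate by (5, -3): (5, 0) → (10, -3)
T5 reflect across x = 0: (10, -3) → (-10, -3)
T6 rotate counter-clockwise with cos θ = -5/13, sin θ = 12/13: (-10, -3) → (86/13, -105/13)

T(p) = (86/13, -105/13)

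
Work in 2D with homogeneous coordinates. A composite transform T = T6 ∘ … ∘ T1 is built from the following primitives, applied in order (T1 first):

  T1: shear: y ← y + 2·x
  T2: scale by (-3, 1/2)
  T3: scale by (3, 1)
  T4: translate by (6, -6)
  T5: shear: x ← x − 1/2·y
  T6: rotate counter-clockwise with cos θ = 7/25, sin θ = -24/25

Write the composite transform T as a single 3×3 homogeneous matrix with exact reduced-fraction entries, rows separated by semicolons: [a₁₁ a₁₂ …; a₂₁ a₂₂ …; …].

T1 = [1 0 0; 2 1 0; 0 0 1]
T2·T1 = [-3 0 0; 1 1/2 0; 0 0 1]
T3·…·T1 = [-9 0 0; 1 1/2 0; 0 0 1]
T4·…·T1 = [-9 0 6; 1 1/2 -6; 0 0 1]
T5·…·T1 = [-19/2 -1/4 9; 1 1/2 -6; 0 0 1]
T6·…·T1 = [-17/10 41/100 -81/25; 47/5 19/50 -258/25; 0 0 1]

T = [-17/10 41/100 -81/25; 47/5 19/50 -258/25; 0 0 1]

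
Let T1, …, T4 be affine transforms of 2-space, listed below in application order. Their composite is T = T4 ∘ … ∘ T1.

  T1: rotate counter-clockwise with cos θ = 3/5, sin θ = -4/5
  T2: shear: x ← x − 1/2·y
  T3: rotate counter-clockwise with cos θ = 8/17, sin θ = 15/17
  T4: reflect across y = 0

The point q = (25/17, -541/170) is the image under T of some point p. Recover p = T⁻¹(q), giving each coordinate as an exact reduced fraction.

T1 = [3/5 4/5 0; -4/5 3/5 0; 0 0 1]
T2·T1 = [1 1/2 0; -4/5 3/5 0; 0 0 1]
T3·…·T1 = [20/17 -5/17 0; 43/85 123/170 0; 0 0 1]
T4·…·T1 = [20/17 -5/17 0; -43/85 -123/170 0; 0 0 1]
det M = -1; M⁻¹ = [123/170 -5/17 0; -43/85 -20/17 0; 0 0 1]
M⁻¹ · (25/17, -541/170)ᵀ = (2, 3)ᵀ

p = (2, 3)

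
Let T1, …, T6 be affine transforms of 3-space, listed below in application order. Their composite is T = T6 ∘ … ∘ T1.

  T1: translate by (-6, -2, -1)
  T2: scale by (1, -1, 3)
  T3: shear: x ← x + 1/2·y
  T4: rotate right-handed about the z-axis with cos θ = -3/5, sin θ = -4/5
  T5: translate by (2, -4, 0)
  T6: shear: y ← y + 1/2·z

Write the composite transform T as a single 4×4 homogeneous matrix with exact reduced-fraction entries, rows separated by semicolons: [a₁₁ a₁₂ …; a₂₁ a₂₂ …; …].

T1 = [1 0 0 -6; 0 1 0 -2; 0 0 1 -1; 0 0 0 1]
T2·T1 = [1 0 0 -6; 0 -1 0 2; 0 0 3 -3; 0 0 0 1]
T3·…·T1 = [1 -1/2 0 -5; 0 -1 0 2; 0 0 3 -3; 0 0 0 1]
T4·…·T1 = [-3/5 -1/2 0 23/5; -4/5 1 0 14/5; 0 0 3 -3; 0 0 0 1]
T5·…·T1 = [-3/5 -1/2 0 33/5; -4/5 1 0 -6/5; 0 0 3 -3; 0 0 0 1]
T6·…·T1 = [-3/5 -1/2 0 33/5; -4/5 1 3/2 -27/10; 0 0 3 -3; 0 0 0 1]

T = [-3/5 -1/2 0 33/5; -4/5 1 3/2 -27/10; 0 0 3 -3; 0 0 0 1]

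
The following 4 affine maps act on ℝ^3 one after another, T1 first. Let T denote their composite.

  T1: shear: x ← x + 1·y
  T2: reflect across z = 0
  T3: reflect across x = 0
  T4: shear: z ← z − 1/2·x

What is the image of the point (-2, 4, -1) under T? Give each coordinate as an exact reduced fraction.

T1 shear: x ← x + 1·y: (-2, 4, -1) → (2, 4, -1)
T2 reflect across z = 0: (2, 4, -1) → (2, 4, 1)
T3 reflect across x = 0: (2, 4, 1) → (-2, 4, 1)
T4 shear: z ← z − 1/2·x: (-2, 4, 1) → (-2, 4, 2)

T(p) = (-2, 4, 2)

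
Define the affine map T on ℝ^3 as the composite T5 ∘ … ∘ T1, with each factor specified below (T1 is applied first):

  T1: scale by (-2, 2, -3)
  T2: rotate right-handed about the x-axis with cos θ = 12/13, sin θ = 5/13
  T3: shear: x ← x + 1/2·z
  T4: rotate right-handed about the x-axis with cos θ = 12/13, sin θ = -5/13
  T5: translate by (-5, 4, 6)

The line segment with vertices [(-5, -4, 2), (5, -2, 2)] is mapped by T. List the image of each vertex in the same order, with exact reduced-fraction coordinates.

T1 scale by (-2, 2, -3): (-5, -4, 2) → (10, -8, -6); (5, -2, 2) → (-10, -4, -6)
T2 rotate right-handed about the x-axis with cos θ = 12/13, sin θ = 5/13: (10, -8, -6) → (10, -66/13, -112/13); (-10, -4, -6) → (-10, -18/13, -92/13)
T3 shear: x ← x + 1/2·z: (10, -66/13, -112/13) → (74/13, -66/13, -112/13); (-10, -18/13, -92/13) → (-176/13, -18/13, -92/13)
T4 rotate right-handed about the x-axis with cos θ = 12/13, sin θ = -5/13: (74/13, -66/13, -112/13) → (74/13, -8, -6); (-176/13, -18/13, -92/13) → (-176/13, -4, -6)
T5 translate by (-5, 4, 6): (74/13, -8, -6) → (9/13, -4, 0); (-176/13, -4, -6) → (-241/13, 0, 0)

image vertices: (9/13, -4, 0), (-241/13, 0, 0)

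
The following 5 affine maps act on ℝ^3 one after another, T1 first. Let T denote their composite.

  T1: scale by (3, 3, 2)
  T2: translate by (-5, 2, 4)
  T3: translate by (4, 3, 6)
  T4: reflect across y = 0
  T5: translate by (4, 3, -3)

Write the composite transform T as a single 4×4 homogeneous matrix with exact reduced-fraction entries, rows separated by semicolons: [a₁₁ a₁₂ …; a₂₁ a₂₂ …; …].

T = [3 0 0 3; 0 -3 0 -2; 0 0 2 7; 0 0 0 1]

T1 = [3 0 0 0; 0 3 0 0; 0 0 2 0; 0 0 0 1]
T2·T1 = [3 0 0 -5; 0 3 0 2; 0 0 2 4; 0 0 0 1]
T3·…·T1 = [3 0 0 -1; 0 3 0 5; 0 0 2 10; 0 0 0 1]
T4·…·T1 = [3 0 0 -1; 0 -3 0 -5; 0 0 2 10; 0 0 0 1]
T5·…·T1 = [3 0 0 3; 0 -3 0 -2; 0 0 2 7; 0 0 0 1]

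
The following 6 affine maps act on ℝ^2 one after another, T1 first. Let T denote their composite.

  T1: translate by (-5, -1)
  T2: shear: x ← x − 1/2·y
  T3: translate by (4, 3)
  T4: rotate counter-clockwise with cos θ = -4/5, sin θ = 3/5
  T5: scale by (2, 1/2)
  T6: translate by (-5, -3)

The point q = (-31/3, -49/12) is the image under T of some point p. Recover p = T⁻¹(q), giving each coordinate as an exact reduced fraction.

T1 = [1 0 -5; 0 1 -1; 0 0 1]
T2·T1 = [1 -1/2 -9/2; 0 1 -1; 0 0 1]
T3·…·T1 = [1 -1/2 -1/2; 0 1 2; 0 0 1]
T4·…·T1 = [-4/5 -1/5 -4/5; 3/5 -11/10 -19/10; 0 0 1]
T5·…·T1 = [-8/5 -2/5 -8/5; 3/10 -11/20 -19/20; 0 0 1]
T6·…·T1 = [-8/5 -2/5 -33/5; 3/10 -11/20 -79/20; 0 0 1]
det M = 1; M⁻¹ = [-11/20 2/5 -41/20; -3/10 -8/5 -83/10; 0 0 1]
M⁻¹ · (-31/3, -49/12)ᵀ = (2, 4/3)ᵀ

p = (2, 4/3)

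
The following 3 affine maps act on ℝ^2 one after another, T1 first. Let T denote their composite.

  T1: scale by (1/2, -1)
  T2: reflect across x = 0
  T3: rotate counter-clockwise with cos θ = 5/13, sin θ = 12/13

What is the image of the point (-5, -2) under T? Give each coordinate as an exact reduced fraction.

T1 scale by (1/2, -1): (-5, -2) → (-5/2, 2)
T2 reflect across x = 0: (-5/2, 2) → (5/2, 2)
T3 rotate counter-clockwise with cos θ = 5/13, sin θ = 12/13: (5/2, 2) → (-23/26, 40/13)

T(p) = (-23/26, 40/13)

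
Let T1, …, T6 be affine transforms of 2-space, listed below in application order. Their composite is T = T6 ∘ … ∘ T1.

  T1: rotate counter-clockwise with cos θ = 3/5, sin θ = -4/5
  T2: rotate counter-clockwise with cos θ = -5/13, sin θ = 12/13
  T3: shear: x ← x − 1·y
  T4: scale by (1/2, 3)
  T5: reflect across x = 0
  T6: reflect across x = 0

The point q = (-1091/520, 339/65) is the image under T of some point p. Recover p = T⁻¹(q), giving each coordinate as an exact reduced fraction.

T1 = [3/5 4/5 0; -4/5 3/5 0; 0 0 1]
T2·T1 = [33/65 -56/65 0; 56/65 33/65 0; 0 0 1]
T3·…·T1 = [-23/65 -89/65 0; 56/65 33/65 0; 0 0 1]
T4·…·T1 = [-23/130 -89/130 0; 168/65 99/65 0; 0 0 1]
T5·…·T1 = [23/130 89/130 0; 168/65 99/65 0; 0 0 1]
T6·…·T1 = [-23/130 -89/130 0; 168/65 99/65 0; 0 0 1]
det M = 3/2; M⁻¹ = [66/65 89/195 0; -112/65 -23/195 0; 0 0 1]
M⁻¹ · (-1091/520, 339/65)ᵀ = (1/4, 3)ᵀ

p = (1/4, 3)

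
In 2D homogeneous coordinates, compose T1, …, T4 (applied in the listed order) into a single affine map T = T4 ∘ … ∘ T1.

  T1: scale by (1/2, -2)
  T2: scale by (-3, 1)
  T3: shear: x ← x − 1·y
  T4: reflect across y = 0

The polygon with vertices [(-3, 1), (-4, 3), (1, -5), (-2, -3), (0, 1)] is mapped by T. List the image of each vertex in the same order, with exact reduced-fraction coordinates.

image vertices: (13/2, 2), (12, 6), (-23/2, -10), (-3, -6), (2, 2)

T1 scale by (1/2, -2): (-3, 1) → (-3/2, -2); (-4, 3) → (-2, -6); (1, -5) → (1/2, 10); (-2, -3) → (-1, 6); (0, 1) → (0, -2)
T2 scale by (-3, 1): (-3/2, -2) → (9/2, -2); (-2, -6) → (6, -6); (1/2, 10) → (-3/2, 10); (-1, 6) → (3, 6); (0, -2) → (0, -2)
T3 shear: x ← x − 1·y: (9/2, -2) → (13/2, -2); (6, -6) → (12, -6); (-3/2, 10) → (-23/2, 10); (3, 6) → (-3, 6); (0, -2) → (2, -2)
T4 reflect across y = 0: (13/2, -2) → (13/2, 2); (12, -6) → (12, 6); (-23/2, 10) → (-23/2, -10); (-3, 6) → (-3, -6); (2, -2) → (2, 2)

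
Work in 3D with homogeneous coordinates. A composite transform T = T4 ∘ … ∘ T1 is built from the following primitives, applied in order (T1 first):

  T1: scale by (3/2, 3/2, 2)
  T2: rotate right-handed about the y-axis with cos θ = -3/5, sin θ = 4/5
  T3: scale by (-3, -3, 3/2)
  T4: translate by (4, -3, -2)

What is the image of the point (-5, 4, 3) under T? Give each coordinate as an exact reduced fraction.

T1 scale by (3/2, 3/2, 2): (-5, 4, 3) → (-15/2, 6, 6)
T2 rotate right-handed about the y-axis with cos θ = -3/5, sin θ = 4/5: (-15/2, 6, 6) → (93/10, 6, 12/5)
T3 scale by (-3, -3, 3/2): (93/10, 6, 12/5) → (-279/10, -18, 18/5)
T4 translate by (4, -3, -2): (-279/10, -18, 18/5) → (-239/10, -21, 8/5)

T(p) = (-239/10, -21, 8/5)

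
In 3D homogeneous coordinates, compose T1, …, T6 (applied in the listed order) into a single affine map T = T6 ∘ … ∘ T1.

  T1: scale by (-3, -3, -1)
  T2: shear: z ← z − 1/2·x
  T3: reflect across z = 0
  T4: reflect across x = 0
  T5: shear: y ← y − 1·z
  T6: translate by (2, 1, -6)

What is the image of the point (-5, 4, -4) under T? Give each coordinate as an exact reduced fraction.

T1 scale by (-3, -3, -1): (-5, 4, -4) → (15, -12, 4)
T2 shear: z ← z − 1/2·x: (15, -12, 4) → (15, -12, -7/2)
T3 reflect across z = 0: (15, -12, -7/2) → (15, -12, 7/2)
T4 reflect across x = 0: (15, -12, 7/2) → (-15, -12, 7/2)
T5 shear: y ← y − 1·z: (-15, -12, 7/2) → (-15, -31/2, 7/2)
T6 translate by (2, 1, -6): (-15, -31/2, 7/2) → (-13, -29/2, -5/2)

T(p) = (-13, -29/2, -5/2)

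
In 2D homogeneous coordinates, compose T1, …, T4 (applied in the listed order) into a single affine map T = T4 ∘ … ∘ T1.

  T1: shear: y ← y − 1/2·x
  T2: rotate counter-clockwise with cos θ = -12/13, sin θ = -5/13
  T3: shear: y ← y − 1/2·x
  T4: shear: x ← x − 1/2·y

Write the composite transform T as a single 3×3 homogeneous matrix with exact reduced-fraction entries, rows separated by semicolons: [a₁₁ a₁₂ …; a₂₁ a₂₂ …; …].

T = [-149/104 49/52 0; 33/52 -29/26 0; 0 0 1]

T1 = [1 0 0; -1/2 1 0; 0 0 1]
T2·T1 = [-29/26 5/13 0; 1/13 -12/13 0; 0 0 1]
T3·…·T1 = [-29/26 5/13 0; 33/52 -29/26 0; 0 0 1]
T4·…·T1 = [-149/104 49/52 0; 33/52 -29/26 0; 0 0 1]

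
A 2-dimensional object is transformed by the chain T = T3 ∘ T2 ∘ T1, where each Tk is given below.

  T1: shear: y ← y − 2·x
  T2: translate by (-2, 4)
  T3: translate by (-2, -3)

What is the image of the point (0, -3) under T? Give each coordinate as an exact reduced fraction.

T1 shear: y ← y − 2·x: (0, -3) → (0, -3)
T2 translate by (-2, 4): (0, -3) → (-2, 1)
T3 translate by (-2, -3): (-2, 1) → (-4, -2)

T(p) = (-4, -2)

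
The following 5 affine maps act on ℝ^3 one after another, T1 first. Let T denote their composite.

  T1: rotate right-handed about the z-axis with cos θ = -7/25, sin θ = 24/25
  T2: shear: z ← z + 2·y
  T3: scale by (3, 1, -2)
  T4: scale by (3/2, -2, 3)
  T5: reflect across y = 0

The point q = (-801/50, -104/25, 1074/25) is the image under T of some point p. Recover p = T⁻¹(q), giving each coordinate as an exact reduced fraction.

p = (-1, 4, -3)

T1 = [-7/25 -24/25 0 0; 24/25 -7/25 0 0; 0 0 1 0; 0 0 0 1]
T2·T1 = [-7/25 -24/25 0 0; 24/25 -7/25 0 0; 48/25 -14/25 1 0; 0 0 0 1]
T3·…·T1 = [-21/25 -72/25 0 0; 24/25 -7/25 0 0; -96/25 28/25 -2 0; 0 0 0 1]
T4·…·T1 = [-63/50 -108/25 0 0; -48/25 14/25 0 0; -288/25 84/25 -6 0; 0 0 0 1]
T5·…·T1 = [-63/50 -108/25 0 0; 48/25 -14/25 0 0; -288/25 84/25 -6 0; 0 0 0 1]
det M = -54; M⁻¹ = [-14/225 12/25 0 0; -16/75 -7/50 0 0; 0 -1 -1/6 0; 0 0 0 1]
M⁻¹ · (-801/50, -104/25, 1074/25)ᵀ = (-1, 4, -3)ᵀ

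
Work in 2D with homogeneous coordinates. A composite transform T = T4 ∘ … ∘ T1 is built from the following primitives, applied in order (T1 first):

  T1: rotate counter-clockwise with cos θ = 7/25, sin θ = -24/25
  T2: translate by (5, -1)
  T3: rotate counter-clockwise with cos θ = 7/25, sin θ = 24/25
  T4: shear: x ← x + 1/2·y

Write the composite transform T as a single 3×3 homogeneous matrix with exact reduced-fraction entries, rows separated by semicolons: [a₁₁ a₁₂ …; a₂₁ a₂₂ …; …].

T = [1 1/2 231/50; 0 1 113/25; 0 0 1]

T1 = [7/25 24/25 0; -24/25 7/25 0; 0 0 1]
T2·T1 = [7/25 24/25 5; -24/25 7/25 -1; 0 0 1]
T3·…·T1 = [1 0 59/25; 0 1 113/25; 0 0 1]
T4·…·T1 = [1 1/2 231/50; 0 1 113/25; 0 0 1]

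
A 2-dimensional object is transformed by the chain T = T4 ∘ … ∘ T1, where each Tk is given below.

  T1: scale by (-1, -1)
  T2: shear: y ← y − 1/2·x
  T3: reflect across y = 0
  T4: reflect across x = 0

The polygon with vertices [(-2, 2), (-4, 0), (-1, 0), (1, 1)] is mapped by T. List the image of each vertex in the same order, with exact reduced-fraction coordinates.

image vertices: (-2, 3), (-4, 2), (-1, 1/2), (1, 1/2)

T1 scale by (-1, -1): (-2, 2) → (2, -2); (-4, 0) → (4, 0); (-1, 0) → (1, 0); (1, 1) → (-1, -1)
T2 shear: y ← y − 1/2·x: (2, -2) → (2, -3); (4, 0) → (4, -2); (1, 0) → (1, -1/2); (-1, -1) → (-1, -1/2)
T3 reflect across y = 0: (2, -3) → (2, 3); (4, -2) → (4, 2); (1, -1/2) → (1, 1/2); (-1, -1/2) → (-1, 1/2)
T4 reflect across x = 0: (2, 3) → (-2, 3); (4, 2) → (-4, 2); (1, 1/2) → (-1, 1/2); (-1, 1/2) → (1, 1/2)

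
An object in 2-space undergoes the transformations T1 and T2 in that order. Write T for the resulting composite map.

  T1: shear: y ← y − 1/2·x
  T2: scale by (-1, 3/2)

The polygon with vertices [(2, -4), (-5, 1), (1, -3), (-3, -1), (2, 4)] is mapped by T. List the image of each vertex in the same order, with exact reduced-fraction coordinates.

image vertices: (-2, -15/2), (5, 21/4), (-1, -21/4), (3, 3/4), (-2, 9/2)

T1 shear: y ← y − 1/2·x: (2, -4) → (2, -5); (-5, 1) → (-5, 7/2); (1, -3) → (1, -7/2); (-3, -1) → (-3, 1/2); (2, 4) → (2, 3)
T2 scale by (-1, 3/2): (2, -5) → (-2, -15/2); (-5, 7/2) → (5, 21/4); (1, -7/2) → (-1, -21/4); (-3, 1/2) → (3, 3/4); (2, 3) → (-2, 9/2)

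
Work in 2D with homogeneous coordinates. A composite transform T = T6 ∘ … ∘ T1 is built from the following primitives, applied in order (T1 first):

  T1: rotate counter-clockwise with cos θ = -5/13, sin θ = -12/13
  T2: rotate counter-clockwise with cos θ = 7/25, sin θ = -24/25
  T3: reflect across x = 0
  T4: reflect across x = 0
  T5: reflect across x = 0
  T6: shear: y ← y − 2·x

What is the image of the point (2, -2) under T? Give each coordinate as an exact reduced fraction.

T(p) = (574/325, -86/65)

T1 rotate counter-clockwise with cos θ = -5/13, sin θ = -12/13: (2, -2) → (-34/13, -14/13)
T2 rotate counter-clockwise with cos θ = 7/25, sin θ = -24/25: (-34/13, -14/13) → (-574/325, 718/325)
T3 reflect across x = 0: (-574/325, 718/325) → (574/325, 718/325)
T4 reflect across x = 0: (574/325, 718/325) → (-574/325, 718/325)
T5 reflect across x = 0: (-574/325, 718/325) → (574/325, 718/325)
T6 shear: y ← y − 2·x: (574/325, 718/325) → (574/325, -86/65)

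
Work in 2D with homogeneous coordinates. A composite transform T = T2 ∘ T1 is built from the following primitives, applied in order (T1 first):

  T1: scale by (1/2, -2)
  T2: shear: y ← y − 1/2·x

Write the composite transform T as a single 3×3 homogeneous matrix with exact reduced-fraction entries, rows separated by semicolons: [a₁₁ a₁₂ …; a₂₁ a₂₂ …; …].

T = [1/2 0 0; -1/4 -2 0; 0 0 1]

T1 = [1/2 0 0; 0 -2 0; 0 0 1]
T2·T1 = [1/2 0 0; -1/4 -2 0; 0 0 1]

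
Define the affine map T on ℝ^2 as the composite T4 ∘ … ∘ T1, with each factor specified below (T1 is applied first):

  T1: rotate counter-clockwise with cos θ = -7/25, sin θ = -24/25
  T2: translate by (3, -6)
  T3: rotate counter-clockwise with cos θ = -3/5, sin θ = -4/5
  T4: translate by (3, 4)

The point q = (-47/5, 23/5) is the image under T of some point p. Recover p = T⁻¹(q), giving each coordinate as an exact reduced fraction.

T1 = [-7/25 24/25 0; -24/25 -7/25 0; 0 0 1]
T2·T1 = [-7/25 24/25 3; -24/25 -7/25 -6; 0 0 1]
T3·…·T1 = [-3/5 -4/5 -33/5; 4/5 -3/5 6/5; 0 0 1]
T4·…·T1 = [-3/5 -4/5 -18/5; 4/5 -3/5 26/5; 0 0 1]
det M = 1; M⁻¹ = [-3/5 4/5 -158/25; -4/5 -3/5 6/25; 0 0 1]
M⁻¹ · (-47/5, 23/5)ᵀ = (3, 5)ᵀ

p = (3, 5)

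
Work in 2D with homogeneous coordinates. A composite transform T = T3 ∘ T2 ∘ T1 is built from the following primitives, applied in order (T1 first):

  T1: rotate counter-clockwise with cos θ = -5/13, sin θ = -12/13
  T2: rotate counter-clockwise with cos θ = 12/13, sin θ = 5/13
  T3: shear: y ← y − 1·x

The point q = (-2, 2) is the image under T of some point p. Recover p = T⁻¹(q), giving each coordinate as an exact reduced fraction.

p = (0, -2)

T1 = [-5/13 12/13 0; -12/13 -5/13 0; 0 0 1]
T2·T1 = [0 1 0; -1 0 0; 0 0 1]
T3·…·T1 = [0 1 0; -1 -1 0; 0 0 1]
det M = 1; M⁻¹ = [-1 -1 0; 1 0 0; 0 0 1]
M⁻¹ · (-2, 2)ᵀ = (0, -2)ᵀ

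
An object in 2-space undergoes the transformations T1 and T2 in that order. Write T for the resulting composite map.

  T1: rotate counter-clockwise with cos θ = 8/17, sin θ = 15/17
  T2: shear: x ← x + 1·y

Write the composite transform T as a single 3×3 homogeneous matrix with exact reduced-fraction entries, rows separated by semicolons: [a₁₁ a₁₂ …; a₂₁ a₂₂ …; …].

T1 = [8/17 -15/17 0; 15/17 8/17 0; 0 0 1]
T2·T1 = [23/17 -7/17 0; 15/17 8/17 0; 0 0 1]

T = [23/17 -7/17 0; 15/17 8/17 0; 0 0 1]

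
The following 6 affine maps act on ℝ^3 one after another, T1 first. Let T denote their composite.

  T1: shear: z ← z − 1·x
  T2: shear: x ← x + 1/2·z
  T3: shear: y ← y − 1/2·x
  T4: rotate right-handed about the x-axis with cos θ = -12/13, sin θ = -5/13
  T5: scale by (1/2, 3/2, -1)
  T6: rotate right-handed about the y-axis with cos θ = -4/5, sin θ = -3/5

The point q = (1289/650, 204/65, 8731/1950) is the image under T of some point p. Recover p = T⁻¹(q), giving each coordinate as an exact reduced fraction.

T1 = [1 0 0 0; 0 1 0 0; -1 0 1 0; 0 0 0 1]
T2·T1 = [1/2 0 1/2 0; 0 1 0 0; -1 0 1 0; 0 0 0 1]
T3·…·T1 = [1/2 0 1/2 0; -1/4 1 -1/4 0; -1 0 1 0; 0 0 0 1]
T4·…·T1 = [1/2 0 1/2 0; -2/13 -12/13 8/13 0; 53/52 -5/13 -43/52 0; 0 0 0 1]
T5·…·T1 = [1/4 0 1/4 0; -3/13 -18/13 12/13 0; -53/52 5/13 43/52 0; 0 0 0 1]
T6·…·T1 = [107/260 -3/13 -181/260 0; -3/13 -18/13 12/13 0; 251/260 -4/13 -133/260 0; 0 0 0 1]
det M = -3/4; M⁻¹ = [-86/65 -5/39 102/65 0; -67/65 -8/13 19/65 0; -122/65 5/39 54/65 0; 0 0 0 1]
M⁻¹ · (1289/650, 204/65, 8731/1950)ᵀ = (4, -8/3, 2/5)ᵀ

p = (4, -8/3, 2/5)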